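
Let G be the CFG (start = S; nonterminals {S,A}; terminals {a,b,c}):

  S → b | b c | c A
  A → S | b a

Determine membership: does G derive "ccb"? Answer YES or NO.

Convert to CNF:
  S -> T0 T2 | T2 A | b
  A -> T0 T1 | T0 T2 | T2 A | b
  T0 -> b
  T1 -> a
  T2 -> c

Fill CYK table bottom-up:
  [0..0]={T2}  "c"  orig:{}
  [1..1]={T2}  "c"  orig:{}
  [2..2]={A,S,T0}  "b"  orig:{A,S}
  [0..1]=∅  "cc"
  [1..2]={A,S}  "cb"
  [0..2]={A,S}  "ccb"

S ∈ T[0,2] ⇒ YES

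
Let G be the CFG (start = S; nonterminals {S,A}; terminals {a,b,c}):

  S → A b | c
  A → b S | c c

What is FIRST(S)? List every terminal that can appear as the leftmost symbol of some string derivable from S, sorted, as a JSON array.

Compute FIRST by fixpoint:
pass 1:
  A via A→b S: +{b}
  A via A→c c: +{c}
  S via S→A b: +{b,c}
  FIRST(S)={b,c}  FIRST(A)={b,c}
pass 2: done
  FIRST(S)={b,c}  FIRST(A)={b,c}

FIRST(S) = ["b", "c"]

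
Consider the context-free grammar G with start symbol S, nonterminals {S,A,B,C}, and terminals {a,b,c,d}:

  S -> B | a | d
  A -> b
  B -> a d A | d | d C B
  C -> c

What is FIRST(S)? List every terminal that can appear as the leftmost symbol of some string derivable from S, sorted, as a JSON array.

FIRST iteration:
iter 1:
  A via A→b: +{b}
  B via B→a d A: +{a}
  B via B→d: +{d}
  C via C→c: +{c}
  S via S→B: +{a,d}
  FIRST(S)={a,d}  FIRST(A)={b}  FIRST(B)={a,d}  FIRST(C)={c}
iter 2: (no change)
  FIRST(S)={a,d}  FIRST(A)={b}  FIRST(B)={a,d}  FIRST(C)={c}

FIRST(S) = ["a", "d"]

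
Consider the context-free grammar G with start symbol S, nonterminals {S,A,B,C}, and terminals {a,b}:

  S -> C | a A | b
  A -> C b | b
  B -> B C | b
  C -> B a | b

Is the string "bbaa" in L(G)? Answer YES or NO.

Convert to CNF:
  S -> B T1 | T1 A | b
  A -> C T0 | b
  B -> B C | b
  C -> B T1 | b
  T0 -> b
  T1 -> a

Fill CYK table bottom-up:
  cell(0,0) b: {A,B,C,S,T0}  orig:{A,B,C,S}
  cell(1,1) b: {A,B,C,S,T0}  orig:{A,B,C,S}
  cell(2,2) a: {T1}  orig:{}
  cell(3,3) a: {T1}  orig:{}
  cell(0,1) bb: {A,B}
  cell(1,2) ba: {C,S}
  cell(2,3) aa: ∅
  cell(0,2) bba: {B,C,S}
  cell(1,3) baa: ∅
  cell(0,3) bbaa: {C,S}

S ∈ T[0,3] ⇒ YES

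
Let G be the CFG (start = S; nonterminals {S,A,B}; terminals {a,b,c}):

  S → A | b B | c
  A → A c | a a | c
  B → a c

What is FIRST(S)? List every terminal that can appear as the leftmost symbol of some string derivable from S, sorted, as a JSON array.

FIRST sets, iterate to fixpoint:
iter 1:
  A via A→a a: +{a}
  A via A→c: +{c}
  B via B→a c: +{a}
  S via S→A: +{a,c}
  S via S→b B: +{b}
  S: {a,b,c}  A: {a,c}  B: {a}
iter 2: (no change)
  S: {a,b,c}  A: {a,c}  B: {a}

FIRST(S) = ["a", "b", "c"]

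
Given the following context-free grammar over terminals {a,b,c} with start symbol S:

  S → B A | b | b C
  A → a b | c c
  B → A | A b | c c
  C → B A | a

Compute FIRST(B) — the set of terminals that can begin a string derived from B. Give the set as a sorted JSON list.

Compute FIRST by fixpoint:
[1]
  A via A→a b: +{a}
  A via A→c c: +{c}
  B via B→A: +{a,c}
  C via C→B A: +{a,c}
  S via S→B A: +{a,c}
  S via S→b: +{b}
  FIRST[S]={a,b,c}  FIRST[A]={a,c}  FIRST[B]={a,c}  FIRST[C]={a,c}
[2] (stable)
  FIRST[S]={a,b,c}  FIRST[A]={a,c}  FIRST[B]={a,c}  FIRST[C]={a,c}

FIRST(B) = ["a", "c"]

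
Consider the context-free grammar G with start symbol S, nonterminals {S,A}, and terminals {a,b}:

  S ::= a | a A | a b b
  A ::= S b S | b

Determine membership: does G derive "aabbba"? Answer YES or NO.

Convert to CNF:
  S -> T1 A | T1 X3 | a
  A -> S X2 | b
  T0 -> b
  T1 -> a
  X2 -> T0 S
  X3 -> T0 T0

Fill CYK table bottom-up:
  cell(0,0) a: {S,T1}  orig:{S}
  cell(1,1) a: {S,T1}  orig:{S}
  cell(2,2) b: {A,T0}  orig:{A}
  cell(3,3) b: {A,T0}  orig:{A}
  cell(4,4) b: {A,T0}  orig:{A}
  cell(5,5) a: {S,T1}  orig:{S}
  cell(0,1) aa: ∅
  cell(1,2) ab: {S}
  cell(2,3) bb: {X3}  orig:{}
  cell(3,4) bb: {X3}  orig:{}
  cell(4,5) ba: {X2}  orig:{}
  cell(0,2) aab: ∅
  cell(1,3) abb: {S}
  cell(2,4) bbb: ∅
  cell(3,5) bba: ∅
  cell(0,3) aabb: ∅
  cell(1,4) abbb: ∅
  cell(2,5) bbba: ∅
  cell(0,4) aabbb: ∅
  cell(1,5) abbba: {A}
  cell(0,5) aabbba: {S}

S ∈ T[0,5] ⇒ YES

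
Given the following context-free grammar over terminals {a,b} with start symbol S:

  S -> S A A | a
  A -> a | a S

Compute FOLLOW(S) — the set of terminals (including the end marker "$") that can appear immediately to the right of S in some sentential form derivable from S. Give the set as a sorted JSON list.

FIRST sets, iterate to fixpoint:
round 1:
  A via A→a: +{a}
  S via S→a: +{a}
  FIRST(S)={a}  FIRST(A)={a}
round 2: (stable)
  FIRST(S)={a}  FIRST(A)={a}

Compute FOLLOW by fixpoint:
seed FOLLOW(S) with $
round 1:
  S→S A A: FOLLOW(S) ⊇ FIRST(A) = {a}; new: +{a}
  S→S A A: FOLLOW(A) ⊇ FIRST(A) = {a}; new: +{a}
  S→S A A: FOLLOW(A) ⊇ FOLLOW(S) ⊇ {$,a}; new: +{$}
  S: {$,a}  A: {$,a}
round 2: (stable)
  S: {$,a}  A: {$,a}

FOLLOW(S) = ["$", "a"]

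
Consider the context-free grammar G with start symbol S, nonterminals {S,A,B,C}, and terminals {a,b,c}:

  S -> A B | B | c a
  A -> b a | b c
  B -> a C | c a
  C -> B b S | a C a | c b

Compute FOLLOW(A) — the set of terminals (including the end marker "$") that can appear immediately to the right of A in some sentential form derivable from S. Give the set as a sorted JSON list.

FIRST sets, iterate to fixpoint:
[1]
  A via A→b a: +{b}
  B via B→a C: +{a}
  B via B→c a: +{c}
  C via C→B b S: +{a,c}
  S via S→A B: +{b}
  S via S→B: +{a,c}
  S: {a,b,c}  A: {b}  B: {a,c}  C: {a,c}
[2] (no change)
  S: {a,b,c}  A: {b}  B: {a,c}  C: {a,c}

Compute FOLLOW by fixpoint:
seed FOLLOW(S) with $
iter 1:
  C→B b S: FOLLOW(B) ⊇ FIRST(b) = {b}; new: +{b}
  C→a C a: FOLLOW(C) ⊇ FIRST(a) = {a}; new: +{a}
  S→A B: FOLLOW(A) ⊇ FIRST(B) = {a,c}; new: +{a,c}
  S→A B: FOLLOW(B) ⊇ FOLLOW(S) ⊇ {$}; new: +{$}
  FOLLOW(S)={$}  FOLLOW(A)={a,c}  FOLLOW(B)={$,b}  FOLLOW(C)={a}
iter 2:
  B→a C: FOLLOW(C) ⊇ FOLLOW(B) ⊇ {$,b}; new: +{$,b}
  C→B b S: FOLLOW(S) ⊇ FOLLOW(C) ⊇ {$,a,b}; new: +{a,b}
  S→A B: FOLLOW(B) ⊇ FOLLOW(S) ⊇ {$,a,b}; new: +{a}
  FOLLOW(S)={$,a,b}  FOLLOW(A)={a,c}  FOLLOW(B)={$,a,b}  FOLLOW(C)={$,a,b}
iter 3: (no change)
  FOLLOW(S)={$,a,b}  FOLLOW(A)={a,c}  FOLLOW(B)={$,a,b}  FOLLOW(C)={$,a,b}

FOLLOW(A) = ["a", "c"]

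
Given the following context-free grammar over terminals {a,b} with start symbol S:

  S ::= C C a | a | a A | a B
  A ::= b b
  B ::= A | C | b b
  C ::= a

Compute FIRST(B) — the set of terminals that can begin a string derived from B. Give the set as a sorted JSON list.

FIRST sets, iterate to fixpoint:
round 1:
  A via A→b b: +{b}
  B via B→A: +{b}
  C via C→a: +{a}
  S via S→C C a: +{a}
  FIRST[S]={a}  FIRST[A]={b}  FIRST[B]={b}  FIRST[C]={a}
round 2:
  B via B→C: +{a}
  FIRST[S]={a}  FIRST[A]={b}  FIRST[B]={a,b}  FIRST[C]={a}
round 3: (no change)
  FIRST[S]={a}  FIRST[A]={b}  FIRST[B]={a,b}  FIRST[C]={a}

FIRST(B) = ["a", "b"]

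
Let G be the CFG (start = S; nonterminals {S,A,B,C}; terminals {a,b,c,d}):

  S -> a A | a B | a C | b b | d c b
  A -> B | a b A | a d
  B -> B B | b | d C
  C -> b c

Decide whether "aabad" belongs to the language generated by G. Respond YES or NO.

CNF form of G:
  S -> T0 A | T0 B | T0 C | T1 T1 | T2 X5
  A -> B B | T0 T2 | T0 X4 | T2 C | b
  B -> B B | T2 C | b
  C -> T1 T3
  T0 -> a
  T1 -> b
  T2 -> d
  T3 -> c
  X4 -> T1 A
  X5 -> T3 T1

Fill CYK table bottom-up:
  [0..0]={T0}  "a"  orig:{}
  [1..1]={T0}  "a"  orig:{}
  [2..2]={A,B,T1}  "b"  orig:{A,B}
  [3..3]={T0}  "a"  orig:{}
  [4..4]={T2}  "d"  orig:{}
  [0..1]=∅  "aa"
  [1..2]={S}  "ab"
  [2..3]=∅  "ba"
  [3..4]={A}  "ad"
  [0..2]=∅  "aab"
  [1..3]=∅  "aba"
  [2..4]={X4}  "bad"  orig:{}
  [0..3]=∅  "aaba"
  [1..4]={A}  "abad"
  [0..4]={S}  "aabad"

S ∈ T[0,4] ⇒ YES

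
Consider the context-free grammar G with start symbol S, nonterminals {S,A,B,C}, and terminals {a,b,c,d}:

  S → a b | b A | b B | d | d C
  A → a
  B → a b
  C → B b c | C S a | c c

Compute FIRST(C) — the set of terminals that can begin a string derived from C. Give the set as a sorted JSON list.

FIRST iteration:
pass 1:
  A via A→a: +{a}
  B via B→a b: +{a}
  C via C→B b c: +{a}
  C via C→c c: +{c}
  S via S→a b: +{a}
  S via S→b A: +{b}
  S via S→d: +{d}
  FIRST[S]={a,b,d}  FIRST[A]={a}  FIRST[B]={a}  FIRST[C]={a,c}
pass 2: (no change)
  FIRST[S]={a,b,d}  FIRST[A]={a}  FIRST[B]={a}  FIRST[C]={a,c}

FIRST(C) = ["a", "c"]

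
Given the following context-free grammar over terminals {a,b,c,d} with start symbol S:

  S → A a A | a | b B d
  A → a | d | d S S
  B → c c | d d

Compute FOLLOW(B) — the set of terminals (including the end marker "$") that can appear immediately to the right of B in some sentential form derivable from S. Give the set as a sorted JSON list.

Compute FIRST by fixpoint:
[1]
  A via A→a: +{a}
  A via A→d: +{d}
  B via B→c c: +{c}
  B via B→d d: +{d}
  S via S→A a A: +{a,d}
  S via S→b B d: +{b}
  FIRST[S]={a,b,d}  FIRST[A]={a,d}  FIRST[B]={c,d}
[2] (no change)
  FIRST[S]={a,b,d}  FIRST[A]={a,d}  FIRST[B]={c,d}

Compute FOLLOW by fixpoint:
initialize: $ ∈ FOLLOW(S)
iter 1:
  A→d S S: FOLLOW(S) ⊇ FIRST(S) = {a,b,d}; new: +{a,b,d}
  S→A a A: FOLLOW(A) ⊇ FIRST(a) = {a}; new: +{a}
  S→A a A: FOLLOW(A) ⊇ FOLLOW(S) ⊇ {$,a,b,d}; new: +{$,b,d}
  S→b B d: FOLLOW(B) ⊇ FIRST(d) = {d}; new: +{d}
  FOLLOW[S]={$,a,b,d}  FOLLOW[A]={$,a,b,d}  FOLLOW[B]={d}
iter 2: — fixpoint
  FOLLOW[S]={$,a,b,d}  FOLLOW[A]={$,a,b,d}  FOLLOW[B]={d}

FOLLOW(B) = ["d"]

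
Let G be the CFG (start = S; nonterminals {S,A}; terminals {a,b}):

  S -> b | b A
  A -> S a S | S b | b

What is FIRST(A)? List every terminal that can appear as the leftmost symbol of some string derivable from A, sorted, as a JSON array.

FIRST sets, iterate to fixpoint:
pass 1:
  A via A→b: +{b}
  S via S→b: +{b}
  FIRST[S]={b}  FIRST[A]={b}
pass 2: — fixpoint
  FIRST[S]={b}  FIRST[A]={b}

FIRST(A) = ["b"]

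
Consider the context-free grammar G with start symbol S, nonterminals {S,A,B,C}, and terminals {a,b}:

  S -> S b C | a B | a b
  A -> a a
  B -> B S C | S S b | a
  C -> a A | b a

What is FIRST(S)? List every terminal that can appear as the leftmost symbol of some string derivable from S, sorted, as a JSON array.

Compute FIRST by fixpoint:
pass 1:
  A via A→a a: +{a}
  B via B→a: +{a}
  C via C→a A: +{a}
  C via C→b a: +{b}
  S via S→a B: +{a}
  FIRST[S]={a}  FIRST[A]={a}  FIRST[B]={a}  FIRST[C]={a,b}
pass 2: done
  FIRST[S]={a}  FIRST[A]={a}  FIRST[B]={a}  FIRST[C]={a,b}

FIRST(S) = ["a"]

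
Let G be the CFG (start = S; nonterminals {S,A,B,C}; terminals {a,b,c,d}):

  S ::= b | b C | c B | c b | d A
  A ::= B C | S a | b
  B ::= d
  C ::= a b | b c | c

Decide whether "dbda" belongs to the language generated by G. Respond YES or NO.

CNF form of G:
  S -> T1 C | T2 B | T2 T1 | T3 A | b
  A -> B C | S T0 | b
  B -> d
  C -> T0 T1 | T1 T2 | c
  T0 -> a
  T1 -> b
  T2 -> c
  T3 -> d

Fill CYK table bottom-up:
  [0..0]={B,T3}  "d"  orig:{B}
  [1..1]={A,S,T1}  "b"  orig:{A,S}
  [2..2]={B,T3}  "d"  orig:{B}
  [3..3]={T0}  "a"  orig:{}
  [0..1]={S}  "db"
  [1..2]=∅  "bd"
  [2..3]=∅  "da"
  [0..2]=∅  "dbd"
  [1..3]=∅  "bda"
  [0..3]=∅  "dbda"

S ∉ T[0,3] ⇒ NO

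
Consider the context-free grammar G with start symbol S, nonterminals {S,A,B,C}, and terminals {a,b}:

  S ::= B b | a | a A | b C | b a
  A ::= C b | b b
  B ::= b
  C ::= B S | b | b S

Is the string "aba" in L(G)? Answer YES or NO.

CNF form of G:
  S -> B T0 | T0 C | T0 T1 | T1 A | a
  A -> C T0 | T0 T0
  B -> b
  C -> B S | T0 S | b
  T0 -> b
  T1 -> a

Fill CYK table bottom-up:
  cell(0,0) a: {S,T1}  orig:{S}
  cell(1,1) b: {B,C,T0}  orig:{B,C}
  cell(2,2) a: {S,T1}  orig:{S}
  cell(0,1) ab: ∅
  cell(1,2) ba: {C,S}
  cell(0,2) aba: ∅

S ∉ T[0,2] ⇒ NO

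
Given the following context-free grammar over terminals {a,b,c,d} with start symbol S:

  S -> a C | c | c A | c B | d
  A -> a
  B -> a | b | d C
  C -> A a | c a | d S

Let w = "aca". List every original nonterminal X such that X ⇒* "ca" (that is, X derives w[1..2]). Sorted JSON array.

Convert to CNF:
  S -> T1 C | T2 A | T2 B | c | d
  A -> a
  B -> T0 C | a | b
  C -> A T1 | T0 S | T2 T1
  T0 -> d
  T1 -> a
  T2 -> c

CYK table (by increasing span), restricted to cells inside w[1..2]:
  T[1,1] 'c' = {S,T2}  orig:{S}
  T[2,2] 'a' = {A,B,T1}  orig:{A,B}
  T[1,2] 'ca' = {C,S}

Original NTs in T[1,2] deriving "ca": ["C", "S"]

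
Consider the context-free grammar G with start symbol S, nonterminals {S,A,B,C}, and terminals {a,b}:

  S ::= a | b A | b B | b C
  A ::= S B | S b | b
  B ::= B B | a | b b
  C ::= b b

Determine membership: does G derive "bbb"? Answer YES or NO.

CNF form of G:
  S -> T0 A | T0 B | T0 C | a
  A -> S B | S T0 | b
  B -> B B | T0 T0 | a
  C -> T0 T0
  T0 -> b

Fill CYK table bottom-up:
  [0..0]={A,T0}  "b"  orig:{A}
  [1..1]={A,T0}  "b"  orig:{A}
  [2..2]={A,T0}  "b"  orig:{A}
  [0..1]={B,C,S}  "bb"
  [1..2]={B,C,S}  "bb"
  [0..2]={A,S}  "bbb"

S ∈ T[0,2] ⇒ YES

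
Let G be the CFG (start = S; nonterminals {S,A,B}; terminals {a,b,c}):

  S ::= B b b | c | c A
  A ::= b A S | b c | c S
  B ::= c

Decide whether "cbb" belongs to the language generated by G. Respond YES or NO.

Convert to CNF:
  S -> B X3 | T1 A | c
  A -> T0 T1 | T0 X2 | T1 S
  B -> c
  T0 -> b
  T1 -> c
  X2 -> A S
  X3 -> T0 T0

CYK table (by increasing span):
  T[0,0] 'c' = {B,S,T1}  orig:{B,S}
  T[1,1] 'b' = {T0}  orig:{}
  T[2,2] 'b' = {T0}  orig:{}
  T[0,1] 'cb' = ∅
  T[1,2] 'bb' = {X3}  orig:{}
  T[0,2] 'cbb' = {S}

S ∈ T[0,2] ⇒ YES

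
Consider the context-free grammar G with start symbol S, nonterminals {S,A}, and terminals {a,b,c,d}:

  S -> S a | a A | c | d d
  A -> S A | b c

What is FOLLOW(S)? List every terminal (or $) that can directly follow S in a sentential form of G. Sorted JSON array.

FIRST sets, iterate to fixpoint:
iter 1:
  A via A→b c: +{b}
  S via S→a A: +{a}
  S via S→c: +{c}
  S via S→d d: +{d}
  FIRST[S]={a,c,d}  FIRST[A]={b}
iter 2:
  A via A→S A: +{a,c,d}
  FIRST[S]={a,c,d}  FIRST[A]={a,b,c,d}
iter 3: done
  FIRST[S]={a,c,d}  FIRST[A]={a,b,c,d}

FOLLOW sets:
initialize: $ ∈ FOLLOW(S)
pass 1:
  A→S A: FOLLOW(S) ⊇ FIRST(A) = {a,b,c,d}; new: +{a,b,c,d}
  S→a A: FOLLOW(A) ⊇ FOLLOW(S) ⊇ {$,a,b,c,d}; new: +{$,a,b,c,d}
  FOLLOW[S]={$,a,b,c,d}  FOLLOW[A]={$,a,b,c,d}
pass 2: (stable)
  FOLLOW[S]={$,a,b,c,d}  FOLLOW[A]={$,a,b,c,d}

FOLLOW(S) = ["$", "a", "b", "c", "d"]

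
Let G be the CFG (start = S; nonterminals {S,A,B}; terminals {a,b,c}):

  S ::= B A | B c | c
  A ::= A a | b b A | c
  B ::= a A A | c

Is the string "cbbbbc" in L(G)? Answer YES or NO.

Convert to CNF:
  S -> B A | B T2 | c
  A -> A T0 | T1 X3 | c
  B -> T0 X4 | c
  T0 -> a
  T1 -> b
  T2 -> c
  X3 -> T1 A
  X4 -> A A

Fill CYK table bottom-up:
  T[0,0] 'c' = {A,B,S,T2}  orig:{A,B,S}
  T[1,1] 'b' = {T1}  orig:{}
  T[2,2] 'b' = {T1}  orig:{}
  T[3,3] 'b' = {T1}  orig:{}
  T[4,4] 'b' = {T1}  orig:{}
  T[5,5] 'c' = {A,B,S,T2}  orig:{A,B,S}
  T[0,1] 'cb' = ∅
  T[1,2] 'bb' = ∅
  T[2,3] 'bb' = ∅
  T[3,4] 'bb' = ∅
  T[4,5] 'bc' = {X3}  orig:{}
  T[0,2] 'cbb' = ∅
  T[1,3] 'bbb' = ∅
  T[2,4] 'bbb' = ∅
  T[3,5] 'bbc' = {A}
  T[0,3] 'cbbb' = ∅
  T[1,4] 'bbbb' = ∅
  T[2,5] 'bbbc' = {X3}  orig:{}
  T[0,4] 'cbbbb' = ∅
  T[1,5] 'bbbbc' = {A}
  T[0,5] 'cbbbbc' = {S,X4}  orig:{S}

S ∈ T[0,5] ⇒ YES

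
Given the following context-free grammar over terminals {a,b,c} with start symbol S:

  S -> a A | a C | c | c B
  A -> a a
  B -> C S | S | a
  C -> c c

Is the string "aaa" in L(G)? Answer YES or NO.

Convert to CNF:
  S -> T0 A | T0 C | T1 B | c
  A -> T0 T0
  B -> C S | T0 A | T0 C | T1 B | a | c
  C -> T1 T1
  T0 -> a
  T1 -> c

CYK fill:
  [0..0]={B,T0}  "a"  orig:{B}
  [1..1]={B,T0}  "a"  orig:{B}
  [2..2]={B,T0}  "a"  orig:{B}
  [0..1]={A}  "aa"
  [1..2]={A}  "aa"
  [0..2]={B,S}  "aaa"

S ∈ T[0,2] ⇒ YES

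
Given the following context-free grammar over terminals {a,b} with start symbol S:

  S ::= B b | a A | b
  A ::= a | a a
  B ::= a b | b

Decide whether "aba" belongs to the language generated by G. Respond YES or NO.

Convert to CNF:
  S -> B T1 | T0 A | b
  A -> T0 T0 | a
  B -> T0 T1 | b
  T0 -> a
  T1 -> b

Fill CYK table bottom-up:
  [0..0]={A,T0}  "a"  orig:{A}
  [1..1]={B,S,T1}  "b"  orig:{B,S}
  [2..2]={A,T0}  "a"  orig:{A}
  [0..1]={B}  "ab"
  [1..2]=∅  "ba"
  [0..2]=∅  "aba"

S ∉ T[0,2] ⇒ NO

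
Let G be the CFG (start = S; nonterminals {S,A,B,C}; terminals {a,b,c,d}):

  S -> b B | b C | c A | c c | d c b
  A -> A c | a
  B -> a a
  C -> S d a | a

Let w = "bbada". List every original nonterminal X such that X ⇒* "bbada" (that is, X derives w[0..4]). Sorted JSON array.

CNF form of G:
  S -> T0 A | T0 T0 | T2 X5 | T3 B | T3 C
  A -> A T0 | a
  B -> T1 T1
  C -> S X4 | a
  T0 -> c
  T1 -> a
  T2 -> d
  T3 -> b
  X4 -> T2 T1
  X5 -> T0 T3

CYK fill — only the sub-triangle for w[0..4]:
  cell(0,0) b: {T3}  orig:{}
  cell(1,1) b: {T3}  orig:{}
  cell(2,2) a: {A,C,T1}  orig:{A,C}
  cell(3,3) d: {T2}  orig:{}
  cell(4,4) a: {A,C,T1}  orig:{A,C}
  cell(0,1) bb: ∅
  cell(1,2) ba: {S}
  cell(2,3) ad: ∅
  cell(3,4) da: {X4}  orig:{}
  cell(0,2) bba: ∅
  cell(1,3) bad: ∅
  cell(2,4) ada: ∅
  cell(0,3) bbad: ∅
  cell(1,4) bada: {C}
  cell(0,4) bbada: {S}

Original NTs in T[0,4] deriving "bbada": ["S"]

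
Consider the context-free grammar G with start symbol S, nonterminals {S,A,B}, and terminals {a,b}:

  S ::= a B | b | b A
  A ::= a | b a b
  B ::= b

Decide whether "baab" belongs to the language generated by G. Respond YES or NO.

Convert to CNF:
  S -> T0 A | T1 B | b
  A -> T0 X2 | a
  B -> b
  T0 -> b
  T1 -> a
  X2 -> T1 T0

Fill CYK table bottom-up:
  cell(0,0) b: {B,S,T0}  orig:{B,S}
  cell(1,1) a: {A,T1}  orig:{A}
  cell(2,2) a: {A,T1}  orig:{A}
  cell(3,3) b: {B,S,T0}  orig:{B,S}
  cell(0,1) ba: {S}
  cell(1,2) aa: ∅
  cell(2,3) ab: {S,X2}  orig:{S}
  cell(0,2) baa: ∅
  cell(1,3) aab: ∅
  cell(0,3) baab: ∅

S ∉ T[0,3] ⇒ NO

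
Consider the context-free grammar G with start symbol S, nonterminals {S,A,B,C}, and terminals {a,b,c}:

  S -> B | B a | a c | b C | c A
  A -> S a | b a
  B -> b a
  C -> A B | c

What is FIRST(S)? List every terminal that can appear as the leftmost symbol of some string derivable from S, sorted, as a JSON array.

FIRST sets, iterate to fixpoint:
[1]
  A via A→b a: +{b}
  B via B→b a: +{b}
  C via C→A B: +{b}
  C via C→c: +{c}
  S via S→B: +{b}
  S via S→a c: +{a}
  S via S→c A: +{c}
  S: {a,b,c}  A: {b}  B: {b}  C: {b,c}
[2]
  A via A→S a: +{a,c}
  C via C→A B: +{a}
  S: {a,b,c}  A: {a,b,c}  B: {b}  C: {a,b,c}
[3] done
  S: {a,b,c}  A: {a,b,c}  B: {b}  C: {a,b,c}

FIRST(S) = ["a", "b", "c"]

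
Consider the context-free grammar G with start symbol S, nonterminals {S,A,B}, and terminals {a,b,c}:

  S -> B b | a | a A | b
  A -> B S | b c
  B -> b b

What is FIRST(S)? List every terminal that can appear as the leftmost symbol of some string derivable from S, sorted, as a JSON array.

FIRST iteration:
pass 1:
  A via A→b c: +{b}
  B via B→b b: +{b}
  S via S→B b: +{b}
  S via S→a: +{a}
  FIRST[S]={a,b}  FIRST[A]={b}  FIRST[B]={b}
pass 2: done
  FIRST[S]={a,b}  FIRST[A]={b}  FIRST[B]={b}

FIRST(S) = ["a", "b"]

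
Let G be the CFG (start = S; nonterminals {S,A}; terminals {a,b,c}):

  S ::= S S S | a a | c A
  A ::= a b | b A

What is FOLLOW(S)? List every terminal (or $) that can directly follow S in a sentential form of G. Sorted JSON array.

Compute FIRST by fixpoint:
iter 1:
  A via A→a b: +{a}
  A via A→b A: +{b}
  S via S→a a: +{a}
  S via S→c A: +{c}
  FIRST[S]={a,c}  FIRST[A]={a,b}
iter 2: (stable)
  FIRST[S]={a,c}  FIRST[A]={a,b}

Compute FOLLOW by fixpoint:
seed FOLLOW(S) with $
[1]
  S→S S S: FOLLOW(S) ⊇ FIRST(S) = {a,c}; new: +{a,c}
  S→c A: FOLLOW(A) ⊇ FOLLOW(S) ⊇ {$,a,c}; new: +{$,a,c}
  FOLLOW(S)={$,a,c}  FOLLOW(A)={$,a,c}
[2] done
  FOLLOW(S)={$,a,c}  FOLLOW(A)={$,a,c}

FOLLOW(S) = ["$", "a", "c"]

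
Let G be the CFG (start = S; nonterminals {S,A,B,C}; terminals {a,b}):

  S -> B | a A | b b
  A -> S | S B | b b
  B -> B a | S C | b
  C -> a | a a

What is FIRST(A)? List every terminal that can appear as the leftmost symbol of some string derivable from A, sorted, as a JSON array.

FIRST sets, iterate to fixpoint:
iter 1:
  A via A→b b: +{b}
  B via B→b: +{b}
  C via C→a: +{a}
  S via S→B: +{b}
  S via S→a A: +{a}
  FIRST[S]={a,b}  FIRST[A]={b}  FIRST[B]={b}  FIRST[C]={a}
iter 2:
  A via A→S: +{a}
  B via B→S C: +{a}
  FIRST[S]={a,b}  FIRST[A]={a,b}  FIRST[B]={a,b}  FIRST[C]={a}
iter 3: done
  FIRST[S]={a,b}  FIRST[A]={a,b}  FIRST[B]={a,b}  FIRST[C]={a}

FIRST(A) = ["a", "b"]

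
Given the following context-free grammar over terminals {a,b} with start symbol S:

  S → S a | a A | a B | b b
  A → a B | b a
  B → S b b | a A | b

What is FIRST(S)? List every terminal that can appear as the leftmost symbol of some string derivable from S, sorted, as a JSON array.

FIRST sets, iterate to fixpoint:
pass 1:
  A via A→a B: +{a}
  A via A→b a: +{b}
  B via B→a A: +{a}
  B via B→b: +{b}
  S via S→a A: +{a}
  S via S→b b: +{b}
  S: {a,b}  A: {a,b}  B: {a,b}
pass 2: done
  S: {a,b}  A: {a,b}  B: {a,b}

FIRST(S) = ["a", "b"]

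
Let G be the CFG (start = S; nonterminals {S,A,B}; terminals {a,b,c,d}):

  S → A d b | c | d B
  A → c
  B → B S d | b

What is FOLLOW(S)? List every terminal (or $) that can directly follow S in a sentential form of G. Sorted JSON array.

FIRST sets, iterate to fixpoint:
pass 1:
  A via A→c: +{c}
  B via B→b: +{b}
  S via S→A d b: +{c}
  S via S→d B: +{d}
  S: {c,d}  A: {c}  B: {b}
pass 2: (no change)
  S: {c,d}  A: {c}  B: {b}

Compute FOLLOW by fixpoint:
FOLLOW(S) := {$}
[1]
  B→B S d: FOLLOW(B) ⊇ FIRST(S) = {c,d}; new: +{c,d}
  B→B S d: FOLLOW(S) ⊇ FIRST(d) = {d}; new: +{d}
  S→A d b: FOLLOW(A) ⊇ FIRST(d) = {d}; new: +{d}
  S→d B: FOLLOW(B) ⊇ FOLLOW(S) ⊇ {$,d}; new: +{$}
  S: {$,d}  A: {d}  B: {$,c,d}
[2] done
  S: {$,d}  A: {d}  B: {$,c,d}

FOLLOW(S) = ["$", "d"]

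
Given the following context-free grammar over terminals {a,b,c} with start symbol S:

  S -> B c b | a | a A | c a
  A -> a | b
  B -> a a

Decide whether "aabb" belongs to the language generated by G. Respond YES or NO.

Convert to CNF:
  S -> B X3 | T0 A | T1 T0 | a
  A -> a | b
  B -> T0 T0
  T0 -> a
  T1 -> c
  T2 -> b
  X3 -> T1 T2

CYK table (by increasing span):
  T[0,0] 'a' = {A,S,T0}  orig:{A,S}
  T[1,1] 'a' = {A,S,T0}  orig:{A,S}
  T[2,2] 'b' = {A,T2}  orig:{A}
  T[3,3] 'b' = {A,T2}  orig:{A}
  T[0,1] 'aa' = {B,S}
  T[1,2] 'ab' = {S}
  T[2,3] 'bb' = ∅
  T[0,2] 'aab' = ∅
  T[1,3] 'abb' = ∅
  T[0,3] 'aabb' = ∅

S ∉ T[0,3] ⇒ NO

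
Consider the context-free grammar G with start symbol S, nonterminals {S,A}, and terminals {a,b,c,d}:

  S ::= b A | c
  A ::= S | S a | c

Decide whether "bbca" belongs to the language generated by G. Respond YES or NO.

CNF form of G:
  S -> T1 A | c
  A -> S T0 | T1 A | c
  T0 -> a
  T1 -> b

CYK fill:
  [0..0]={T1}  "b"  orig:{}
  [1..1]={T1}  "b"  orig:{}
  [2..2]={A,S}  "c"
  [3..3]={T0}  "a"  orig:{}
  [0..1]=∅  "bb"
  [1..2]={A,S}  "bc"
  [2..3]={A}  "ca"
  [0..2]={A,S}  "bbc"
  [1..3]={A,S}  "bca"
  [0..3]={A,S}  "bbca"

S ∈ T[0,3] ⇒ YES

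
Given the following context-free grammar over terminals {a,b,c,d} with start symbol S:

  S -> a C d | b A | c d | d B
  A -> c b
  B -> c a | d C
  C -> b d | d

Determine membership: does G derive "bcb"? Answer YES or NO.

CNF form of G:
  S -> T0 T3 | T1 A | T2 X4 | T3 B
  A -> T0 T1
  B -> T0 T2 | T3 C
  C -> T1 T3 | d
  T0 -> c
  T1 -> b
  T2 -> a
  T3 -> d
  X4 -> C T3

CYK table (by increasing span):
  cell(0,0) b: {T1}  orig:{}
  cell(1,1) c: {T0}  orig:{}
  cell(2,2) b: {T1}  orig:{}
  cell(0,1) bc: ∅
  cell(1,2) cb: {A}
  cell(0,2) bcb: {S}

S ∈ T[0,2] ⇒ YES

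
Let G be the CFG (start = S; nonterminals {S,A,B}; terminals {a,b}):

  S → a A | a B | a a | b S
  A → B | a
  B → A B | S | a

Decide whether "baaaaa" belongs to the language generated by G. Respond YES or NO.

Convert to CNF:
  S -> T0 A | T0 B | T0 T0 | T1 S
  A -> A B | T0 A | T0 B | T0 T0 | T1 S | a
  B -> A B | T0 A | T0 B | T0 T0 | T1 S | a
  T0 -> a
  T1 -> b

CYK table (by increasing span):
  [0..0]={T1}  "b"  orig:{}
  [1..1]={A,B,T0}  "a"  orig:{A,B}
  [2..2]={A,B,T0}  "a"  orig:{A,B}
  [3..3]={A,B,T0}  "a"  orig:{A,B}
  [4..4]={A,B,T0}  "a"  orig:{A,B}
  [5..5]={A,B,T0}  "a"  orig:{A,B}
  [0..1]=∅  "ba"
  [1..2]={A,B,S}  "aa"
  [2..3]={A,B,S}  "aa"
  [3..4]={A,B,S}  "aa"
  [4..5]={A,B,S}  "aa"
  [0..2]={A,B,S}  "baa"
  [1..3]={A,B,S}  "aaa"
  [2..4]={A,B,S}  "aaa"
  [3..5]={A,B,S}  "aaa"
  [0..3]={A,B,S}  "baaa"
  [1..4]={A,B,S}  "aaaa"
  [2..5]={A,B,S}  "aaaa"
  [0..4]={A,B,S}  "baaaa"
  [1..5]={A,B,S}  "aaaaa"
  [0..5]={A,B,S}  "baaaaa"

S ∈ T[0,5] ⇒ YES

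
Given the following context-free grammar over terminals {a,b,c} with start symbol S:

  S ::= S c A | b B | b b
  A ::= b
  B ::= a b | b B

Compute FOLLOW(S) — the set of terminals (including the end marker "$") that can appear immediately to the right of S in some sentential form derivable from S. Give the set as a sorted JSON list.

FIRST sets, iterate to fixpoint:
pass 1:
  A via A→b: +{b}
  B via B→a b: +{a}
  B via B→b B: +{b}
  S via S→b B: +{b}
  FIRST[S]={b}  FIRST[A]={b}  FIRST[B]={a,b}
pass 2: (stable)
  FIRST[S]={b}  FIRST[A]={b}  FIRST[B]={a,b}

FOLLOW sets:
seed FOLLOW(S) with $
iter 1:
  S→S c A: FOLLOW(S) ⊇ FIRST(c) = {c}; new: +{c}
  S→S c A: FOLLOW(A) ⊇ FOLLOW(S) ⊇ {$,c}; new: +{$,c}
  S→b B: FOLLOW(B) ⊇ FOLLOW(S) ⊇ {$,c}; new: +{$,c}
  FOLLOW(S)={$,c}  FOLLOW(A)={$,c}  FOLLOW(B)={$,c}
iter 2: — fixpoint
  FOLLOW(S)={$,c}  FOLLOW(A)={$,c}  FOLLOW(B)={$,c}

FOLLOW(S) = ["$", "c"]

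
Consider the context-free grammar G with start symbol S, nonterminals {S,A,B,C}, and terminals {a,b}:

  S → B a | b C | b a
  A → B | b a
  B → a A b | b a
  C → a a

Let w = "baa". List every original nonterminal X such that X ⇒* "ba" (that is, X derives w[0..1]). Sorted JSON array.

CNF form of G:
  S -> B T0 | T1 C | T1 T0
  A -> T0 X2 | T1 T0
  B -> T0 X3 | T1 T0
  C -> T0 T0
  T0 -> a
  T1 -> b
  X2 -> A T1
  X3 -> A T1

CYK table (by increasing span) (cells [i..j] with 0 ≤ i ≤ j ≤ 1 only):
  cell(0,0) b: {T1}  orig:{}
  cell(1,1) a: {T0}  orig:{}
  cell(0,1) ba: {A,B,S}

Original NTs in T[0,1] deriving "ba": ["A", "B", "S"]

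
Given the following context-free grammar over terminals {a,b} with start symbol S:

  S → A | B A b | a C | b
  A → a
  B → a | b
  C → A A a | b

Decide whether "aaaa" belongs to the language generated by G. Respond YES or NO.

CNF form of G:
  S -> B X3 | T0 C | a | b
  A -> a
  B -> a | b
  C -> A X2 | b
  T0 -> a
  T1 -> b
  X2 -> A T0
  X3 -> A T1

CYK fill:
  [0..0]={A,B,S,T0}  "a"  orig:{A,B,S}
  [1..1]={A,B,S,T0}  "a"  orig:{A,B,S}
  [2..2]={A,B,S,T0}  "a"  orig:{A,B,S}
  [3..3]={A,B,S,T0}  "a"  orig:{A,B,S}
  [0..1]={X2}  "aa"  orig:{}
  [1..2]={X2}  "aa"  orig:{}
  [2..3]={X2}  "aa"  orig:{}
  [0..2]={C}  "aaa"
  [1..3]={C}  "aaa"
  [0..3]={S}  "aaaa"

S ∈ T[0,3] ⇒ YES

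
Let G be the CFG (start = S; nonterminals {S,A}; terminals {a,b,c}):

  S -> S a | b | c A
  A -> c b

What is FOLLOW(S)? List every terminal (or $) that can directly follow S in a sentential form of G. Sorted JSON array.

FIRST iteration:
iter 1:
  A via A→c b: +{c}
  S via S→b: +{b}
  S via S→c A: +{c}
  S: {b,c}  A: {c}
iter 2: done
  S: {b,c}  A: {c}

FOLLOW iteration:
FOLLOW(S) := {$}
pass 1:
  S→S a: FOLLOW(S) ⊇ FIRST(a) = {a}; new: +{a}
  S→c A: FOLLOW(A) ⊇ FOLLOW(S) ⊇ {$,a}; new: +{$,a}
  FOLLOW[S]={$,a}  FOLLOW[A]={$,a}
pass 2: (no change)
  FOLLOW[S]={$,a}  FOLLOW[A]={$,a}

FOLLOW(S) = ["$", "a"]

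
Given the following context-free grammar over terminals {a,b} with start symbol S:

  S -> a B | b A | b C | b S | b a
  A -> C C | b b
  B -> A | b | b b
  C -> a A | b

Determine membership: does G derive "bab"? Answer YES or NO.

CNF form of G:
  S -> T0 A | T0 C | T0 S | T0 T1 | T1 B
  A -> C C | T0 T0
  B -> C C | T0 T0 | b
  C -> T1 A | b
  T0 -> b
  T1 -> a

CYK fill:
  cell(0,0) b: {B,C,T0}  orig:{B,C}
  cell(1,1) a: {T1}  orig:{}
  cell(2,2) b: {B,C,T0}  orig:{B,C}
  cell(0,1) ba: {S}
  cell(1,2) ab: {S}
  cell(0,2) bab: {S}

S ∈ T[0,2] ⇒ YES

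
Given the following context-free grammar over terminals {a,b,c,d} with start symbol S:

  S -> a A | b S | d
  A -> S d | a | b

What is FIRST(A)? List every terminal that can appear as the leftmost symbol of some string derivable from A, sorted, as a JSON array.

Compute FIRST by fixpoint:
[1]
  A via A→a: +{a}
  A via A→b: +{b}
  S via S→a A: +{a}
  S via S→b S: +{b}
  S via S→d: +{d}
  FIRST(S)={a,b,d}  FIRST(A)={a,b}
[2]
  A via A→S d: +{d}
  FIRST(S)={a,b,d}  FIRST(A)={a,b,d}
[3] — fixpoint
  FIRST(S)={a,b,d}  FIRST(A)={a,b,d}

FIRST(A) = ["a", "b", "d"]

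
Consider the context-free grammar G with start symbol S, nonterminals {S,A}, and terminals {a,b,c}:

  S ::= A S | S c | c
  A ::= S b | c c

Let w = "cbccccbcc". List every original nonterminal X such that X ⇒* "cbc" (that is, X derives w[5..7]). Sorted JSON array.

Convert to CNF:
  S -> A S | S T1 | c
  A -> S T0 | T1 T1
  T0 -> b
  T1 -> c

CYK table (by increasing span), restricted to cells inside w[5..7]:
  cell(5,5) c: {S,T1}  orig:{S}
  cell(6,6) b: {T0}  orig:{}
  cell(7,7) c: {S,T1}  orig:{S}
  cell(5,6) cb: {A}
  cell(6,7) bc: ∅
  cell(5,7) cbc: {S}

Original NTs in T[5,7] deriving "cbc": ["S"]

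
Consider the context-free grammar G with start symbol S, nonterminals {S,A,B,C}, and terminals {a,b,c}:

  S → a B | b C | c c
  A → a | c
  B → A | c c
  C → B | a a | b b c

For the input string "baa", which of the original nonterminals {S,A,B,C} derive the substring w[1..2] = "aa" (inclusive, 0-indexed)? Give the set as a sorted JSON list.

Convert to CNF:
  S -> T0 T0 | T1 B | T2 C
  A -> a | c
  B -> T0 T0 | a | c
  C -> T0 T0 | T1 T1 | T2 X3 | a | c
  T0 -> c
  T1 -> a
  T2 -> b
  X3 -> T2 T0

Fill CYK table bottom-up, restricted to cells inside w[1..2]:
  [1..1]={A,B,C,T1}  "a"  orig:{A,B,C}
  [2..2]={A,B,C,T1}  "a"  orig:{A,B,C}
  [1..2]={C,S}  "aa"

Original NTs in T[1,2] deriving "aa": ["C", "S"]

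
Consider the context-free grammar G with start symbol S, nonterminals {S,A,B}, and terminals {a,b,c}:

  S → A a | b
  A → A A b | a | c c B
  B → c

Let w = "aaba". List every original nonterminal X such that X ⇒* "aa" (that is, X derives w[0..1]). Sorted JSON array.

CNF form of G:
  S -> A T2 | b
  A -> A X3 | T1 X4 | a
  B -> c
  T0 -> b
  T1 -> c
  T2 -> a
  X3 -> A T0
  X4 -> T1 B

CYK fill (cells [i..j] with 0 ≤ i ≤ j ≤ 1 only):
  [0..0]={A,T2}  "a"  orig:{A}
  [1..1]={A,T2}  "a"  orig:{A}
  [0..1]={S}  "aa"

Original NTs in T[0,1] deriving "aa": ["S"]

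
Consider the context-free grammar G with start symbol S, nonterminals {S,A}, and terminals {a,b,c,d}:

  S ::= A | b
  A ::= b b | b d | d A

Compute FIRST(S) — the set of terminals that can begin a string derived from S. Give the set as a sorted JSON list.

Compute FIRST by fixpoint:
[1]
  A via A→b b: +{b}
  A via A→d A: +{d}
  S via S→A: +{b,d}
  FIRST(S)={b,d}  FIRST(A)={b,d}
[2] — fixpoint
  FIRST(S)={b,d}  FIRST(A)={b,d}

FIRST(S) = ["b", "d"]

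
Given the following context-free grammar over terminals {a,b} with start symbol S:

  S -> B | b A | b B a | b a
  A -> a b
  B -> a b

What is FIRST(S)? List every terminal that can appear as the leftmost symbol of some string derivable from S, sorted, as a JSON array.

FIRST sets, iterate to fixpoint:
round 1:
  A via A→a b: +{a}
  B via B→a b: +{a}
  S via S→B: +{a}
  S via S→b A: +{b}
  S: {a,b}  A: {a}  B: {a}
round 2: done
  S: {a,b}  A: {a}  B: {a}

FIRST(S) = ["a", "b"]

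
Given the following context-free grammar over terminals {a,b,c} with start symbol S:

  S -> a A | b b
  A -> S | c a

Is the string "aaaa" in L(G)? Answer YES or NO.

Convert to CNF:
  S -> T0 A | T1 T1
  A -> T0 A | T1 T1 | T2 T0
  T0 -> a
  T1 -> b
  T2 -> c

CYK table (by increasing span):
  cell(0,0) a: {T0}  orig:{}
  cell(1,1) a: {T0}  orig:{}
  cell(2,2) a: {T0}  orig:{}
  cell(3,3) a: {T0}  orig:{}
  cell(0,1) aa: ∅
  cell(1,2) aa: ∅
  cell(2,3) aa: ∅
  cell(0,2) aaa: ∅
  cell(1,3) aaa: ∅
  cell(0,3) aaaa: ∅

S ∉ T[0,3] ⇒ NO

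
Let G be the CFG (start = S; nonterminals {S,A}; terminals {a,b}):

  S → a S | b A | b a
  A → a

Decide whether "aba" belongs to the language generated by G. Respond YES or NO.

CNF form of G:
  S -> T0 S | T1 A | T1 T0
  A -> a
  T0 -> a
  T1 -> b

CYK table (by increasing span):
  cell(0,0) a: {A,T0}  orig:{A}
  cell(1,1) b: {T1}  orig:{}
  cell(2,2) a: {A,T0}  orig:{A}
  cell(0,1) ab: ∅
  cell(1,2) ba: {S}
  cell(0,2) aba: {S}

S ∈ T[0,2] ⇒ YES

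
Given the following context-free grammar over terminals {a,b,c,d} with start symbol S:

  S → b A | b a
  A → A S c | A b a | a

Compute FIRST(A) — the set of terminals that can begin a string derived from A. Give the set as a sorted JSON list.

FIRST iteration:
[1]
  A via A→a: +{a}
  S via S→b A: +{b}
  FIRST(S)={b}  FIRST(A)={a}
[2] (no change)
  FIRST(S)={b}  FIRST(A)={a}

FIRST(A) = ["a"]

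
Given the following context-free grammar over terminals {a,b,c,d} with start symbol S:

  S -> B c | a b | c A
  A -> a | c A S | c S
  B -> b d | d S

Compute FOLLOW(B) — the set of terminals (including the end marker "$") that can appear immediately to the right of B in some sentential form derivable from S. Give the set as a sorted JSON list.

FIRST iteration:
[1]
  A via A→a: +{a}
  A via A→c A S: +{c}
  B via B→b d: +{b}
  B via B→d S: +{d}
  S via S→B c: +{b,d}
  S via S→a b: +{a}
  S via S→c A: +{c}
  S: {a,b,c,d}  A: {a,c}  B: {b,d}
[2] done
  S: {a,b,c,d}  A: {a,c}  B: {b,d}

FOLLOW iteration:
initialize: $ ∈ FOLLOW(S)
iter 1:
  A→c A S: FOLLOW(A) ⊇ FIRST(S) = {a,b,c,d}; new: +{a,b,c,d}
  A→c A S: FOLLOW(S) ⊇ FOLLOW(A) ⊇ {a,b,c,d}; new: +{a,b,c,d}
  S→B c: FOLLOW(B) ⊇ FIRST(c) = {c}; new: +{c}
  S→c A: FOLLOW(A) ⊇ FOLLOW(S) ⊇ {$,a,b,c,d}; new: +{$}
  FOLLOW(S)={$,a,b,c,d}  FOLLOW(A)={$,a,b,c,d}  FOLLOW(B)={c}
iter 2: (no change)
  FOLLOW(S)={$,a,b,c,d}  FOLLOW(A)={$,a,b,c,d}  FOLLOW(B)={c}

FOLLOW(B) = ["c"]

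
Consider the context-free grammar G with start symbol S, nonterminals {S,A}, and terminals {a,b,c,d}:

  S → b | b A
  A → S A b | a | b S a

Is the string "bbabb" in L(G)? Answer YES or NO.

Convert to CNF:
  S -> T0 A | b
  A -> S X2 | T0 X3 | a
  T0 -> b
  T1 -> a
  X2 -> A T0
  X3 -> S T1

CYK fill:
  T[0,0] 'b' = {S,T0}  orig:{S}
  T[1,1] 'b' = {S,T0}  orig:{S}
  T[2,2] 'a' = {A,T1}  orig:{A}
  T[3,3] 'b' = {S,T0}  orig:{S}
  T[4,4] 'b' = {S,T0}  orig:{S}
  T[0,1] 'bb' = ∅
  T[1,2] 'ba' = {S,X3}  orig:{S}
  T[2,3] 'ab' = {X2}  orig:{}
  T[3,4] 'bb' = ∅
  T[0,2] 'bba' = {A}
  T[1,3] 'bab' = {A}
  T[2,4] 'abb' = ∅
  T[0,3] 'bbab' = {S,X2}  orig:{S}
  T[1,4] 'babb' = {X2}  orig:{}
  T[0,4] 'bbabb' = {A}

S ∉ T[0,4] ⇒ NO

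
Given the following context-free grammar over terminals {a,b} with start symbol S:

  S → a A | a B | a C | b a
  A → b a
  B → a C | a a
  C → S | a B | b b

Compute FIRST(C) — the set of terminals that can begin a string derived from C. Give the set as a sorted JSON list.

FIRST iteration:
[1]
  A via A→b a: +{b}
  B via B→a C: +{a}
  C via C→a B: +{a}
  C via C→b b: +{b}
  S via S→a A: +{a}
  S via S→b a: +{b}
  FIRST(S)={a,b}  FIRST(A)={b}  FIRST(B)={a}  FIRST(C)={a,b}
[2] done
  FIRST(S)={a,b}  FIRST(A)={b}  FIRST(B)={a}  FIRST(C)={a,b}

FIRST(C) = ["a", "b"]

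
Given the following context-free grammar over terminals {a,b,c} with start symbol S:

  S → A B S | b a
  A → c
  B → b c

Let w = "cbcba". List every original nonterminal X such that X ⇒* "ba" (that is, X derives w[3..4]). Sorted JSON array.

CNF form of G:
  S -> A X3 | T0 T2
  A -> c
  B -> T0 T1
  T0 -> b
  T1 -> c
  T2 -> a
  X3 -> B S

Fill CYK table bottom-up — only the sub-triangle for w[3..4]:
  T[3,3] 'b' = {T0}  orig:{}
  T[4,4] 'a' = {T2}  orig:{}
  T[3,4] 'ba' = {S}

Original NTs in T[3,4] deriving "ba": ["S"]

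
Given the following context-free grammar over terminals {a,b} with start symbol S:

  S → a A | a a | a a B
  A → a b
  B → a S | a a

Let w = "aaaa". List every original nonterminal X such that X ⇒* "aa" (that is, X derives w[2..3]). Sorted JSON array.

CNF form of G:
  S -> T0 A | T0 T0 | T0 X2
  A -> T0 T1
  B -> T0 S | T0 T0
  T0 -> a
  T1 -> b
  X2 -> T0 B

CYK table (by increasing span) (cells [i..j] with 2 ≤ i ≤ j ≤ 3 only):
  T[2,2] 'a' = {T0}  orig:{}
  T[3,3] 'a' = {T0}  orig:{}
  T[2,3] 'aa' = {B,S}

Original NTs in T[2,3] deriving "aa": ["B", "S"]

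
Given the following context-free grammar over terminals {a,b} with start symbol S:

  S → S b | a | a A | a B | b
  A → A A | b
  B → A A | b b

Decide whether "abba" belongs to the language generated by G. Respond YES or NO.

Convert to CNF:
  S -> S T0 | T1 A | T1 B | a | b
  A -> A A | b
  B -> A A | T0 T0
  T0 -> b
  T1 -> a

CYK table (by increasing span):
  cell(0,0) a: {S,T1}  orig:{S}
  cell(1,1) b: {A,S,T0}  orig:{A,S}
  cell(2,2) b: {A,S,T0}  orig:{A,S}
  cell(3,3) a: {S,T1}  orig:{S}
  cell(0,1) ab: {S}
  cell(1,2) bb: {A,B,S}
  cell(2,3) ba: ∅
  cell(0,2) abb: {S}
  cell(1,3) bba: ∅
  cell(0,3) abba: ∅

S ∉ T[0,3] ⇒ NO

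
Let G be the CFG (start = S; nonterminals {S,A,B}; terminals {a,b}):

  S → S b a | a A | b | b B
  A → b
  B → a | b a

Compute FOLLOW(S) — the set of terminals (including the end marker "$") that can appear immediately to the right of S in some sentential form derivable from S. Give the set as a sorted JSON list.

FIRST iteration:
pass 1:
  A via A→b: +{b}
  B via B→a: +{a}
  B via B→b a: +{b}
  S via S→a A: +{a}
  S via S→b: +{b}
  S: {a,b}  A: {b}  B: {a,b}
pass 2: — fixpoint
  S: {a,b}  A: {b}  B: {a,b}

FOLLOW iteration:
initialize: $ ∈ FOLLOW(S)
pass 1:
  S→S b a: FOLLOW(S) ⊇ FIRST(b) = {b}; new: +{b}
  S→a A: FOLLOW(A) ⊇ FOLLOW(S) ⊇ {$,b}; new: +{$,b}
  S→b B: FOLLOW(B) ⊇ FOLLOW(S) ⊇ {$,b}; new: +{$,b}
  FOLLOW(S)={$,b}  FOLLOW(A)={$,b}  FOLLOW(B)={$,b}
pass 2: — fixpoint
  FOLLOW(S)={$,b}  FOLLOW(A)={$,b}  FOLLOW(B)={$,b}

FOLLOW(S) = ["$", "b"]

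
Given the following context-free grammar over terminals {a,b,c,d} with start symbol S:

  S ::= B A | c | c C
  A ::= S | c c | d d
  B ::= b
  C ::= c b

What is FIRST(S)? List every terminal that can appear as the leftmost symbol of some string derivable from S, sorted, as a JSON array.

FIRST sets, iterate to fixpoint:
[1]
  A via A→c c: +{c}
  A via A→d d: +{d}
  B via B→b: +{b}
  C via C→c b: +{c}
  S via S→B A: +{b}
  S via S→c: +{c}
  FIRST[S]={b,c}  FIRST[A]={c,d}  FIRST[B]={b}  FIRST[C]={c}
[2]
  A via A→S: +{b}
  FIRST[S]={b,c}  FIRST[A]={b,c,d}  FIRST[B]={b}  FIRST[C]={c}
[3] done
  FIRST[S]={b,c}  FIRST[A]={b,c,d}  FIRST[B]={b}  FIRST[C]={c}

FIRST(S) = ["b", "c"]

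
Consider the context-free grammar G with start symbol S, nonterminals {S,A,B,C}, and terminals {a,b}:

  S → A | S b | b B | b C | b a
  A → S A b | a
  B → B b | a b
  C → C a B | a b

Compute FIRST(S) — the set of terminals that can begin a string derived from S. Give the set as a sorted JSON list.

FIRST iteration:
round 1:
  A via A→a: +{a}
  B via B→a b: +{a}
  C via C→a b: +{a}
  S via S→A: +{a}
  S via S→b B: +{b}
  S: {a,b}  A: {a}  B: {a}  C: {a}
round 2:
  A via A→S A b: +{b}
  S: {a,b}  A: {a,b}  B: {a}  C: {a}
round 3: — fixpoint
  S: {a,b}  A: {a,b}  B: {a}  C: {a}

FIRST(S) = ["a", "b"]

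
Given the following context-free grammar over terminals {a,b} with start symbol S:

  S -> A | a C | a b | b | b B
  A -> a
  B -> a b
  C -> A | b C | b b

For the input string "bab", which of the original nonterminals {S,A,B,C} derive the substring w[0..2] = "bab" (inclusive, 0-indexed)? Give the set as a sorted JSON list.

CNF form of G:
  S -> T0 C | T0 T1 | T1 B | a | b
  A -> a
  B -> T0 T1
  C -> T1 C | T1 T1 | a
  T0 -> a
  T1 -> b

CYK table (by increasing span) (cells [i..j] with 0 ≤ i ≤ j ≤ 2 only):
  [0..0]={S,T1}  "b"  orig:{S}
  [1..1]={A,C,S,T0}  "a"  orig:{A,C,S}
  [2..2]={S,T1}  "b"  orig:{S}
  [0..1]={C}  "ba"
  [1..2]={B,S}  "ab"
  [0..2]={S}  "bab"

Original NTs in T[0,2] deriving "bab": ["S"]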